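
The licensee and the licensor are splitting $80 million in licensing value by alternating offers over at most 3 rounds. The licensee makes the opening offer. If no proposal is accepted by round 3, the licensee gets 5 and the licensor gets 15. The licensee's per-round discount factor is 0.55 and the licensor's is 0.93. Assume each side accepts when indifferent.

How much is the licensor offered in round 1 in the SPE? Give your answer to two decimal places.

Solve by backward induction from round 3.
Round 3 (the licensee proposes): the licensor gets 15 if talks fail, so the licensee offers 15 and keeps 65.
Round 2 (the licensor proposes): the licensee can get 65 next round, worth 0.55 × 65 = 35.75 now. The licensor offers 35.75 and keeps 80 − 35.75 = 44.25.
Round 1 (the licensee proposes): the licensor can get 44.25 next round, worth 0.93 × 44.25 = 41.1525 now, so the licensee offers 41.1525, keeping 38.8475.

41.15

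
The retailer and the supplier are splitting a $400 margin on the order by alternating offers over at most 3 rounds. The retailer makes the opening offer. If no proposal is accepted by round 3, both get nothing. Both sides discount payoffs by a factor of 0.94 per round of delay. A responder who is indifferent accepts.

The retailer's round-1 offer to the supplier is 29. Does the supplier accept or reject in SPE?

Work out the supplier's continuation value if the offer is rejected.
Round 3 (the retailer proposes): rejection yields 0 for the supplier; the retailer offers 0 and keeps 400.
Round 2 (the supplier proposes): the retailer can get 400 next round, worth 0.94 × 400 = 376 now. The supplier offers 376 and keeps 400 − 376 = 24.
So by rejecting in round 1, the supplier gets 24 next round, worth 0.94 × 24 = 22.56 now.
Offer 29 ≥ 22.56, so the supplier accepts.

Accept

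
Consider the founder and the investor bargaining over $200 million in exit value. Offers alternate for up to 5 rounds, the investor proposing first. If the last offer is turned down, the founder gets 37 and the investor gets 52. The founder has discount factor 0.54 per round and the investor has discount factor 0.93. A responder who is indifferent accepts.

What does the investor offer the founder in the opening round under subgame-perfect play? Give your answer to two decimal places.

20.69

Round 5 (the investor proposes): the founder gets 37 if talks fail, so the investor offers 37 and keeps 163.
Round 4 (the founder proposes): the investor can get 163 next round, worth 0.93 × 163 = 151.59 now; the founder offers that and keeps 48.41.
Round 3 (the investor proposes): the founder can get 48.41 next round, worth 0.54 × 48.41 = 26.1414 now, so the investor offers 26.1414, keeping 173.8586.
Round 2 (the founder proposes): the investor can get 173.8586 next round, worth 0.93 × 173.8586 = 161.688498 now, so the founder offers 161.688498, keeping 38.311502.
Round 1 (the investor proposes): the founder can get 38.311502 next round, worth 0.54 × 38.311502 = 20.68821108 now. The investor offers 20.68821108 and keeps 200 − 20.68821108 = 179.31178892.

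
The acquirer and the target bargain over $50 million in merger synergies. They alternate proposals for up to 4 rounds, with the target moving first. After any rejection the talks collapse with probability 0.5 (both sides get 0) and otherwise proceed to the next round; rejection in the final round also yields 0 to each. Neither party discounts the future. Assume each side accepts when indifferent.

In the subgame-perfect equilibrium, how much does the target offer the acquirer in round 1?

By backward induction:
Round 4 (the acquirer proposes): rejection yields 0 for the target; the acquirer offers 0 and keeps 50.
Round 3 (the target proposes): rejecting gives the acquirer an expected 0.5 × 50 = 25; the target offers that and keeps 25.
Round 2 (the acquirer proposes): rejecting gives the target an expected 0.5 × 25 = 12.5; the acquirer offers that and keeps 37.5.
Round 1 (the target proposes): rejecting gives the acquirer an expected 0.5 × 37.5 = 18.75, so the target offers 18.75, keeping 31.25.

18.75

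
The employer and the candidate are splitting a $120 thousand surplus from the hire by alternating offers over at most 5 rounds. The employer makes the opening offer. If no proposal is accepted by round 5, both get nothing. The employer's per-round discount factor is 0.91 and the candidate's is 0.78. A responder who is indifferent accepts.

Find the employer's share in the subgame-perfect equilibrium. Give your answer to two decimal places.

105.60

Round 5 (the employer proposes): rejection yields 0 for the candidate; the employer offers 0 and keeps 120.
Round 4 (the candidate proposes): the employer can get 120 next round, worth 0.91 × 120 = 109.2 now; the candidate offers that and keeps 10.8.
Round 3 (the employer proposes): the candidate can get 10.8 next round, worth 0.78 × 10.8 = 8.424 now; the employer offers that and keeps 111.576.
Round 2 (the candidate proposes): the employer can get 111.576 next round, worth 0.91 × 111.576 = 101.53416 now. The candidate offers 101.53416 and keeps 120 − 101.53416 = 18.46584.
Round 1 (the employer proposes): the candidate can get 18.46584 next round, worth 0.78 × 18.46584 = 14.4033552 now, so the employer offers 14.4033552, keeping 105.5966448.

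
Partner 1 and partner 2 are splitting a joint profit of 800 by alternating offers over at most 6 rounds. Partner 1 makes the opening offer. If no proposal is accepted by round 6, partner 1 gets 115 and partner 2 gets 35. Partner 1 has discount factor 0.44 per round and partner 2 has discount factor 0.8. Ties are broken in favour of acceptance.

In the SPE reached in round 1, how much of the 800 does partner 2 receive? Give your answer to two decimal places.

552.46

By backward induction:
Round 6 (partner 2 proposes): partner 1 gets 115 if talks fail, so partner 2 offers 115 and keeps 685.
Round 5 (partner 1 proposes): partner 2 can get 685 next round, worth 0.8 × 685 = 548 now, so partner 1 offers 548, keeping 252.
Round 4 (partner 2 proposes): partner 1 can get 252 next round, worth 0.44 × 252 = 110.88 now. Partner 2 offers 110.88 and keeps 800 − 110.88 = 689.12.
Round 3 (partner 1 proposes): partner 2 can get 689.12 next round, worth 0.8 × 689.12 = 551.296 now, so partner 1 offers 551.296, keeping 248.704.
Round 2 (partner 2 proposes): partner 1 can get 248.704 next round, worth 0.44 × 248.704 = 109.42976 now; partner 2 offers that and keeps 690.57024.
Round 1 (partner 1 proposes): partner 2 can get 690.57024 next round, worth 0.8 × 690.57024 = 552.456192 now, so partner 1 offers 552.456192, keeping 247.543808.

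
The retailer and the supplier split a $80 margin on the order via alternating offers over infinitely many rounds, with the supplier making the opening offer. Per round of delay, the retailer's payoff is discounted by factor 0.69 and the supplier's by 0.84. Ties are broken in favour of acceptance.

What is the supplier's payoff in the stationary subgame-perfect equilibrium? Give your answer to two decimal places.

When the supplier proposes, the retailer accepts any offer worth at least 0.69 times what the retailer would get by proposing next round; and vice versa.
This gives x = 80 − 0.69y and y = 80 − 0.84x, where x and y are each side's share when it proposes.
Hence (1 − 0.69·0.84)x = 80(1 − 0.69), i.e. 0.4204·x = 24.8.
x ≈ 58.9914; the retailer's share is 80 − x ≈ 21.0086.

58.99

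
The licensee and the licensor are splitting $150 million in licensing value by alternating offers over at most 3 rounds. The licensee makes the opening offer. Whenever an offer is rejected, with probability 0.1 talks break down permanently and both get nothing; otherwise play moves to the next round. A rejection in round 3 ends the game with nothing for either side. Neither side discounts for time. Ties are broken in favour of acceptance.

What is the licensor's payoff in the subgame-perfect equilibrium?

13.5

Round 3 (the licensee proposes): the licensor will accept anything ≥ 0, so the licensee offers 0 and keeps 150.
Round 2 (the licensor proposes): rejecting gives the licensee an expected 0.9 × 150 = 135, so the licensor offers 135, keeping 15.
Round 1 (the licensee proposes): rejecting gives the licensor an expected 0.9 × 15 = 13.5. The licensee offers 13.5 and keeps 150 − 13.5 = 136.5.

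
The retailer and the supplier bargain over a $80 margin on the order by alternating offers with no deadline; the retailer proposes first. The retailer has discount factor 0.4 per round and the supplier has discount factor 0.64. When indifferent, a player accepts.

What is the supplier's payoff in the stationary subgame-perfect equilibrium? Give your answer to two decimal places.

41.29

Let x be the retailer's share when the retailer proposes and y be the supplier's share when the supplier proposes.
The supplier accepts iff offered ≥ 0.64·y, so x = 80 − 0.64y. Symmetrically y = 80 − 0.4x.
Substituting: x = 80 − 0.64(80 − 0.4x), giving x(1 − 0.4·0.64) = 80(1 − 0.64).
So x = 80 × 0.36 / 0.744 ≈ 38.7097, and the supplier receives 80 − x ≈ 41.2903.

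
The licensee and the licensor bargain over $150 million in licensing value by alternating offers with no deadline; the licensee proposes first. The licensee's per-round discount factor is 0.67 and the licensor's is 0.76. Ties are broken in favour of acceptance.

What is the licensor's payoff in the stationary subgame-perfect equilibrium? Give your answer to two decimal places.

76.65

In a stationary SPE each proposer offers the other exactly their discounted continuation value.
If the licensee keeps x when proposing and the licensor keeps y when proposing, then x = 150 − 0.76y and y = 150 − 0.67x.
Solving: x = 150(1 − 0.76) / (1 − 0.67·0.76) = 36 / 0.4908 ≈ 73.3496.
The licensor gets 150 − 73.3496 ≈ 76.6504.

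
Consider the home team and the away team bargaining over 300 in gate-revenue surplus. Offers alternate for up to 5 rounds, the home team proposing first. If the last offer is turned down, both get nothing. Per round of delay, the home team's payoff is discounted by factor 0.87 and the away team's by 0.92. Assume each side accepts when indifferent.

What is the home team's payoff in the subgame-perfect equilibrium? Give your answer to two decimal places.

235.40

Round 5 (the home team proposes): rejection yields 0 for the away team; the home team offers 0 and keeps 300.
Round 4 (the away team proposes): the home team can get 300 next round, worth 0.87 × 300 = 261 now, so the away team offers 261, keeping 39.
Round 3 (the home team proposes): the away team can get 39 next round, worth 0.92 × 39 = 35.88 now. The home team offers 35.88 and keeps 300 − 35.88 = 264.12.
Round 2 (the away team proposes): the home team can get 264.12 next round, worth 0.87 × 264.12 = 229.7844 now; the away team offers that and keeps 70.2156.
Round 1 (the home team proposes): the away team can get 70.2156 next round, worth 0.92 × 70.2156 = 64.598352 now, so the home team offers 64.598352, keeping 235.401648.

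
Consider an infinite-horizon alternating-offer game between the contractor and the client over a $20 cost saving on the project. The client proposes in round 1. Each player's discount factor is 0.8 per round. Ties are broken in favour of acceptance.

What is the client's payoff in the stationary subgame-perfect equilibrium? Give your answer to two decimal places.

In a stationary SPE each proposer offers the other exactly their discounted continuation value.
If the client keeps x when proposing and the contractor keeps y when proposing, then x = 20 − 0.8y and y = 20 − 0.8x.
Solving: x = 20(1 − 0.8) / (1 − 0.8·0.8) = 4 / 0.36 ≈ 11.1111.
The contractor gets 20 − 11.1111 ≈ 8.8889.

11.11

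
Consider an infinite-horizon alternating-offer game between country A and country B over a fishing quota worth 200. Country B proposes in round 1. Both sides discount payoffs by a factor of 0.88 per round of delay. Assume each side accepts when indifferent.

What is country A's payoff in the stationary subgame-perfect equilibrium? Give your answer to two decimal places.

93.62

In a stationary SPE each proposer offers the other exactly their discounted continuation value.
If country B keeps x when proposing and country A keeps y when proposing, then x = 200 − 0.88y and y = 200 − 0.88x.
Solving: x = 200(1 − 0.88) / (1 − 0.88·0.88) = 24 / 0.2256 ≈ 106.3830.
Country A gets 200 − 106.3830 ≈ 93.6170.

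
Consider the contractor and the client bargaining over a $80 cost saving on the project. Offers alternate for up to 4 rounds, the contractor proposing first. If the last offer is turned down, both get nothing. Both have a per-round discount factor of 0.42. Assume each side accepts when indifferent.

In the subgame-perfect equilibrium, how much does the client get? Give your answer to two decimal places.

Round 4 (the client proposes): rejection yields 0 for the contractor; the client offers 0 and keeps 80.
Round 3 (the contractor proposes): the client can get 80 next round, worth 0.42 × 80 = 33.6 now; the contractor offers that and keeps 46.4.
Round 2 (the client proposes): the contractor can get 46.4 next round, worth 0.42 × 46.4 = 19.488 now, so the client offers 19.488, keeping 60.512.
Round 1 (the contractor proposes): the client can get 60.512 next round, worth 0.42 × 60.512 = 25.41504 now, so the contractor offers 25.41504, keeping 54.58496.

25.42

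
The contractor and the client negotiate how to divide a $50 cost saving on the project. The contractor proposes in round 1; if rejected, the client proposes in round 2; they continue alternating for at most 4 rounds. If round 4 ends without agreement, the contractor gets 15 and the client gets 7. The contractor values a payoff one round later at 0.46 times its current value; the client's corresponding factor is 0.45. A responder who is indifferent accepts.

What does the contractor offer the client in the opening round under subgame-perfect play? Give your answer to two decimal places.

Round 4 (the client proposes): the contractor gets 15 if talks fail, so the client offers 15 and keeps 35.
Round 3 (the contractor proposes): the client can get 35 next round, worth 0.45 × 35 = 15.75 now; the contractor offers that and keeps 34.25.
Round 2 (the client proposes): the contractor can get 34.25 next round, worth 0.46 × 34.25 = 15.755 now. The client offers 15.755 and keeps 50 − 15.755 = 34.245.
Round 1 (the contractor proposes): the client can get 34.245 next round, worth 0.45 × 34.245 = 15.41025 now, so the contractor offers 15.41025, keeping 34.58975.

15.41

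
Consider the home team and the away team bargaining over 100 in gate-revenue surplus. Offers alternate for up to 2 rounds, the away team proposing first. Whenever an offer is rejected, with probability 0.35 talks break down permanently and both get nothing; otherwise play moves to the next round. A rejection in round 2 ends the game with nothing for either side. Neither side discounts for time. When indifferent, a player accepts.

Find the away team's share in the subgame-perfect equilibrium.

35

Round 2 (the home team proposes): rejection yields 0 for the away team; the home team offers 0 and keeps 100.
Round 1 (the away team proposes): rejecting gives the home team an expected 0.65 × 100 = 65. The away team offers 65 and keeps 100 − 65 = 35.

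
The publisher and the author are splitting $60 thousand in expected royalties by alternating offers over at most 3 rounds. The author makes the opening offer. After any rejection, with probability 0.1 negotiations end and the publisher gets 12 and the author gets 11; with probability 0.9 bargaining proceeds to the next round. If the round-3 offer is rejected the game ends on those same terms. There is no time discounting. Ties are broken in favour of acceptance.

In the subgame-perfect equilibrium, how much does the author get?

44.67

By backward induction:
Round 3 (the author proposes): the publisher gets 12 if talks fail, so the author offers 12 and keeps 48.
Round 2 (the publisher proposes): rejecting gives the author an expected 0.9 × 48 + 0.1 × 11 = 44.3, so the publisher offers 44.3, keeping 15.7.
Round 1 (the author proposes): rejecting gives the publisher an expected 0.9 × 15.7 + 0.1 × 12 = 15.33, so the author offers 15.33, keeping 44.67.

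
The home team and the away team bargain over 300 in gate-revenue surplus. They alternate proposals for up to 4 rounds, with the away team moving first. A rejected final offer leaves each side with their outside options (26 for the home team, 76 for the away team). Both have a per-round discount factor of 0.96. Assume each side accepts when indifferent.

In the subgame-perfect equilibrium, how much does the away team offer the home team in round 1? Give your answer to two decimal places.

Round 4 (the home team proposes): the away team gets 76 if talks fail, so the home team offers 76 and keeps 224.
Round 3 (the away team proposes): the home team can get 224 next round, worth 0.96 × 224 = 215.04 now; the away team offers that and keeps 84.96.
Round 2 (the home team proposes): the away team can get 84.96 next round, worth 0.96 × 84.96 = 81.5616 now, so the home team offers 81.5616, keeping 218.4384.
Round 1 (the away team proposes): the home team can get 218.4384 next round, worth 0.96 × 218.4384 = 209.700864 now, so the away team offers 209.700864, keeping 90.299136.

209.70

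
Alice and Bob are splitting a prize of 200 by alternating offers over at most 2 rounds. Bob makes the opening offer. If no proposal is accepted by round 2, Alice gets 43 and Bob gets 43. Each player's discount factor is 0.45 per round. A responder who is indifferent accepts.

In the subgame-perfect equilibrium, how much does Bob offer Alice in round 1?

70.65

Round 2 (Alice proposes): Bob gets 43 if talks fail, so Alice offers 43 and keeps 157.
Round 1 (Bob proposes): Alice can get 157 next round, worth 0.45 × 157 = 70.65 now; Bob offers that and keeps 129.35.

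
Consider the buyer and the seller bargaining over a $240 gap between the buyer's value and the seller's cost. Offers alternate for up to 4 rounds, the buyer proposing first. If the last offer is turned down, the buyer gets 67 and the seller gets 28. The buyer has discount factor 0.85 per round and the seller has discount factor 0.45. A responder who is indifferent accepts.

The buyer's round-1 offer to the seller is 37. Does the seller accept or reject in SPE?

Round 4 (the seller proposes): the buyer gets 67 if talks fail, so the seller offers 67 and keeps 173.
Round 3 (the buyer proposes): the seller can get 173 next round, worth 0.45 × 173 = 77.85 now, so the buyer offers 77.85, keeping 162.15.
Round 2 (the seller proposes): the buyer can get 162.15 next round, worth 0.85 × 162.15 = 137.8275 now. The seller offers 137.8275 and keeps 240 − 137.8275 = 102.1725.
So by rejecting in round 1, the seller gets 102.1725 next round, worth 0.45 × 102.1725 = 45.977625 now.
Offer 37 < 45.977625, so the seller rejects.

Reject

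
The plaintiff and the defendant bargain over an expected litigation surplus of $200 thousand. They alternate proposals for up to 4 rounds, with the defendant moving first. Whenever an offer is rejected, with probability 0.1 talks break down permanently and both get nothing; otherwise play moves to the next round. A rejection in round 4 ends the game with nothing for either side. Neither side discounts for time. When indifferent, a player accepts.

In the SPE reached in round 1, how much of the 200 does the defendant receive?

Round 4 (the plaintiff proposes): rejection yields 0 for the defendant; the plaintiff offers 0 and keeps 200.
Round 3 (the defendant proposes): rejecting gives the plaintiff an expected 0.9 × 200 = 180. The defendant offers 180 and keeps 200 − 180 = 20.
Round 2 (the plaintiff proposes): rejecting gives the defendant an expected 0.9 × 20 = 18. The plaintiff offers 18 and keeps 200 − 18 = 182.
Round 1 (the defendant proposes): rejecting gives the plaintiff an expected 0.9 × 182 = 163.8. The defendant offers 163.8 and keeps 200 − 163.8 = 36.2.

36.2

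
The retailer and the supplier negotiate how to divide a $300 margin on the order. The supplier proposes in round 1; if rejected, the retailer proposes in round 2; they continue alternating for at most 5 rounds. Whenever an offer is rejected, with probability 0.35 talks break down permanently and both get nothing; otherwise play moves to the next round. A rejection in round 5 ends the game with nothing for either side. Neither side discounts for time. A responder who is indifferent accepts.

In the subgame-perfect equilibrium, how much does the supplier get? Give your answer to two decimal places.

202.91

Round 5 (the supplier proposes): rejection yields 0 for the retailer; the supplier offers 0 and keeps 300.
Round 4 (the retailer proposes): rejecting gives the supplier an expected 0.65 × 300 = 195. The retailer offers 195 and keeps 300 − 195 = 105.
Round 3 (the supplier proposes): rejecting gives the retailer an expected 0.65 × 105 = 68.25; the supplier offers that and keeps 231.75.
Round 2 (the retailer proposes): rejecting gives the supplier an expected 0.65 × 231.75 = 150.6375; the retailer offers that and keeps 149.3625.
Round 1 (the supplier proposes): rejecting gives the retailer an expected 0.65 × 149.3625 = 97.085625. The supplier offers 97.085625 and keeps 300 − 97.085625 = 202.914375.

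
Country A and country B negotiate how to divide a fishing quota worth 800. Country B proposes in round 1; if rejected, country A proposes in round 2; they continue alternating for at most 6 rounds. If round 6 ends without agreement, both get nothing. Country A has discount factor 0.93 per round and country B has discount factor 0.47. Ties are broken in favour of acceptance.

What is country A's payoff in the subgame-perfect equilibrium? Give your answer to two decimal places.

Round 6 (country A proposes): country B will accept anything ≥ 0, so country A offers 0 and keeps 800.
Round 5 (country B proposes): country A can get 800 next round, worth 0.93 × 800 = 744 now. Country B offers 744 and keeps 800 − 744 = 56.
Round 4 (country A proposes): country B can get 56 next round, worth 0.47 × 56 = 26.32 now. Country A offers 26.32 and keeps 800 − 26.32 = 773.68.
Round 3 (country B proposes): country A can get 773.68 next round, worth 0.93 × 773.68 = 719.5224 now; country B offers that and keeps 80.4776.
Round 2 (country A proposes): country B can get 80.4776 next round, worth 0.47 × 80.4776 = 37.824472 now. Country A offers 37.824472 and keeps 800 − 37.824472 = 762.175528.
Round 1 (country B proposes): country A can get 762.175528 next round, worth 0.93 × 762.175528 = 708.82324104 now; country B offers that and keeps 91.17675896.

708.82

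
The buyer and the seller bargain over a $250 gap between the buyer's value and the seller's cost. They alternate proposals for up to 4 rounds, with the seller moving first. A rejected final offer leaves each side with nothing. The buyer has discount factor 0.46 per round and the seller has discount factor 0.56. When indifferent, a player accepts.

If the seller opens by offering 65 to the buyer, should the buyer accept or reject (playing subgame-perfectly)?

Reject

Round 4 (the buyer proposes): rejection yields 0 for the seller; the buyer offers 0 and keeps 250.
Round 3 (the seller proposes): the buyer can get 250 next round, worth 0.46 × 250 = 115 now; the seller offers that and keeps 135.
Round 2 (the buyer proposes): the seller can get 135 next round, worth 0.56 × 135 = 75.6 now. The buyer offers 75.6 and keeps 250 − 75.6 = 174.4.
So by rejecting in round 1, the buyer gets 174.4 next round, worth 0.46 × 174.4 = 80.224 now.
Offer 65 < 80.224, so the buyer rejects.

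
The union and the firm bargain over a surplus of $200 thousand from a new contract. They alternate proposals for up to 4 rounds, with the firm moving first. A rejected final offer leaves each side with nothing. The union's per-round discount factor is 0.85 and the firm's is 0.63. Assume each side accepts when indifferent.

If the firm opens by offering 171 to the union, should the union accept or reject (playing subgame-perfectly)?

Accept

Round 4 (the union proposes): rejection yields 0 for the firm; the union offers 0 and keeps 200.
Round 3 (the firm proposes): the union can get 200 next round, worth 0.85 × 200 = 170 now, so the firm offers 170, keeping 30.
Round 2 (the union proposes): the firm can get 30 next round, worth 0.63 × 30 = 18.9 now; the union offers that and keeps 181.1.
So by rejecting in round 1, the union gets 181.1 next round, worth 0.85 × 181.1 = 153.935 now.
Offer 171 ≥ 153.935, so the union accepts.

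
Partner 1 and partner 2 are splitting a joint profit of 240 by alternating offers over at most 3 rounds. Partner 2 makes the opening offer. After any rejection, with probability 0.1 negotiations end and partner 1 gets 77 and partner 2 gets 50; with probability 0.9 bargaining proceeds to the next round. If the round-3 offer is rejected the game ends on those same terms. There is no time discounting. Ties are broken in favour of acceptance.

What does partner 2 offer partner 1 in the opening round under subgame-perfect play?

87.17

Round 3 (partner 2 proposes): partner 1 gets 77 if talks fail, so partner 2 offers 77 and keeps 163.
Round 2 (partner 1 proposes): rejecting gives partner 2 an expected 0.9 × 163 + 0.1 × 50 = 151.7, so partner 1 offers 151.7, keeping 88.3.
Round 1 (partner 2 proposes): rejecting gives partner 1 an expected 0.9 × 88.3 + 0.1 × 77 = 87.17. Partner 2 offers 87.17 and keeps 240 − 87.17 = 152.83.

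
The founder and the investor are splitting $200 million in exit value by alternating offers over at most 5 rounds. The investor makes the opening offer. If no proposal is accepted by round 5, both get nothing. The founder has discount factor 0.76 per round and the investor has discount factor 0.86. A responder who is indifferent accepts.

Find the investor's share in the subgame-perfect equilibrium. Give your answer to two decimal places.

By backward induction:
Round 5 (the investor proposes): rejection yields 0 for the founder; the investor offers 0 and keeps 200.
Round 4 (the founder proposes): the investor can get 200 next round, worth 0.86 × 200 = 172 now. The founder offers 172 and keeps 200 − 172 = 28.
Round 3 (the investor proposes): the founder can get 28 next round, worth 0.76 × 28 = 21.28 now; the investor offers that and keeps 178.72.
Round 2 (the founder proposes): the investor can get 178.72 next round, worth 0.86 × 178.72 = 153.6992 now; the founder offers that and keeps 46.3008.
Round 1 (the investor proposes): the founder can get 46.3008 next round, worth 0.76 × 46.3008 = 35.188608 now. The investor offers 35.188608 and keeps 200 − 35.188608 = 164.811392.

164.81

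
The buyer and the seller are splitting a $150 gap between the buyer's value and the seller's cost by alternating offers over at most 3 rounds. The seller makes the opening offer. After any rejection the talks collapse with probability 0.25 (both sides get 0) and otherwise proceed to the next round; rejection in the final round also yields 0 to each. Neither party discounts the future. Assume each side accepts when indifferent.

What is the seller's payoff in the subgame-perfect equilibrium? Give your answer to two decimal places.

121.88

By backward induction:
Round 3 (the seller proposes): rejection yields 0 for the buyer; the seller offers 0 and keeps 150.
Round 2 (the buyer proposes): rejecting gives the seller an expected 0.75 × 150 = 112.5. The buyer offers 112.5 and keeps 150 − 112.5 = 37.5.
Round 1 (the seller proposes): rejecting gives the buyer an expected 0.75 × 37.5 = 28.125, so the seller offers 28.125, keeping 121.875.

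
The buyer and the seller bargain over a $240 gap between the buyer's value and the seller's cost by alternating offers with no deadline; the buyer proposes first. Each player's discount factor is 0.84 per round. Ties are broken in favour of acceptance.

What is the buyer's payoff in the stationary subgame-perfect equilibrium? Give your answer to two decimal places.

Let x be the buyer's share when the buyer proposes and y be the seller's share when the seller proposes.
The seller accepts iff offered ≥ 0.84·y, so x = 240 − 0.84y. Symmetrically y = 240 − 0.84x.
Substituting: x = 240 − 0.84(240 − 0.84x), giving x(1 − 0.84·0.84) = 240(1 − 0.84).
So x = 240 × 0.16 / 0.2944 ≈ 130.4348, and the seller receives 240 − x ≈ 109.5652.

130.43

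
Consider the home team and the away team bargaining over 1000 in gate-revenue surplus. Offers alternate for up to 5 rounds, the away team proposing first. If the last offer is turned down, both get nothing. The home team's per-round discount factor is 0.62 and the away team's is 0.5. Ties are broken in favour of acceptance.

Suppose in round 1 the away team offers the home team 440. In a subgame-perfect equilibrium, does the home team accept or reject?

Accept

Round 5 (the away team proposes): rejection yields 0 for the home team; the away team offers 0 and keeps 1000.
Round 4 (the home team proposes): the away team can get 1000 next round, worth 0.5 × 1000 = 500 now; the home team offers that and keeps 500.
Round 3 (the away team proposes): the home team can get 500 next round, worth 0.62 × 500 = 310 now, so the away team offers 310, keeping 690.
Round 2 (the home team proposes): the away team can get 690 next round, worth 0.5 × 690 = 345 now. The home team offers 345 and keeps 1000 − 345 = 655.
So by rejecting in round 1, the home team gets 655 next round, worth 0.62 × 655 = 406.1 now.
Offer 440 ≥ 406.1, so the home team accepts.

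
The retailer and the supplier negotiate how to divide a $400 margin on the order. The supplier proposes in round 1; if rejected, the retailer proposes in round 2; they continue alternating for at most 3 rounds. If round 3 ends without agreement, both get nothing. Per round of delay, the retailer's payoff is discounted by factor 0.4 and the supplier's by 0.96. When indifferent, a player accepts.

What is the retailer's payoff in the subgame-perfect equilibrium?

6.4

Round 3 (the supplier proposes): rejection yields 0 for the retailer; the supplier offers 0 and keeps 400.
Round 2 (the retailer proposes): the supplier can get 400 next round, worth 0.96 × 400 = 384 now. The retailer offers 384 and keeps 400 − 384 = 16.
Round 1 (the supplier proposes): the retailer can get 16 next round, worth 0.4 × 16 = 6.4 now. The supplier offers 6.4 and keeps 400 − 6.4 = 393.6.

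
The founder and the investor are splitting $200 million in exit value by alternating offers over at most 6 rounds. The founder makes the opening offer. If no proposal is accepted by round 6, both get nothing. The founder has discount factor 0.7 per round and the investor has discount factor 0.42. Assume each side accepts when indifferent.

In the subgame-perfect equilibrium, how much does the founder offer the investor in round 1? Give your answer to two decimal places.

39.87

Round 6 (the investor proposes): rejection yields 0 for the founder; the investor offers 0 and keeps 200.
Round 5 (the founder proposes): the investor can get 200 next round, worth 0.42 × 200 = 84 now; the founder offers that and keeps 116.
Round 4 (the investor proposes): the founder can get 116 next round, worth 0.7 × 116 = 81.2 now; the investor offers that and keeps 118.8.
Round 3 (the founder proposes): the investor can get 118.8 next round, worth 0.42 × 118.8 = 49.896 now; the founder offers that and keeps 150.104.
Round 2 (the investor proposes): the founder can get 150.104 next round, worth 0.7 × 150.104 = 105.0728 now; the investor offers that and keeps 94.9272.
Round 1 (the founder proposes): the investor can get 94.9272 next round, worth 0.42 × 94.9272 = 39.869424 now. The founder offers 39.869424 and keeps 200 − 39.869424 = 160.130576.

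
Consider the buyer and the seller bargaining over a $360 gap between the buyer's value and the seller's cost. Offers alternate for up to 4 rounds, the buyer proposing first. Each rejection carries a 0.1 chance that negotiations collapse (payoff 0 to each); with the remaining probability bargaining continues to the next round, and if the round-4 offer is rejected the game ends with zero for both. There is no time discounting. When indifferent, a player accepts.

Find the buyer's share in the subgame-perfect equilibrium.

65.16

Round 4 (the seller proposes): the buyer will accept anything ≥ 0, so the seller offers 0 and keeps 360.
Round 3 (the buyer proposes): rejecting gives the seller an expected 0.9 × 360 = 324; the buyer offers that and keeps 36.
Round 2 (the seller proposes): rejecting gives the buyer an expected 0.9 × 36 = 32.4. The seller offers 32.4 and keeps 360 − 32.4 = 327.6.
Round 1 (the buyer proposes): rejecting gives the seller an expected 0.9 × 327.6 = 294.84. The buyer offers 294.84 and keeps 360 − 294.84 = 65.16.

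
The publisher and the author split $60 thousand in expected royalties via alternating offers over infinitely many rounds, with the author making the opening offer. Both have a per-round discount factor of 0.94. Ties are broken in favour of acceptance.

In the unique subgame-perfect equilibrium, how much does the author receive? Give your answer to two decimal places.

Let x be the author's share when the author proposes and y be the publisher's share when the publisher proposes.
The publisher accepts iff offered ≥ 0.94·y, so x = 60 − 0.94y. Symmetrically y = 60 − 0.94x.
Substituting: x = 60 − 0.94(60 − 0.94x), giving x(1 − 0.94·0.94) = 60(1 − 0.94).
So x = 60 × 0.06 / 0.1164 ≈ 30.9278, and the publisher receives 60 − x ≈ 29.0722.

30.93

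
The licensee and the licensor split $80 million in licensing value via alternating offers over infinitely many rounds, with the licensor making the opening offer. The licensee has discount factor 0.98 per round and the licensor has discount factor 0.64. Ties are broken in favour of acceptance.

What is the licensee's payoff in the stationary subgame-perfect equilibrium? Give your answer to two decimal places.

75.71

When the licensor proposes, the licensee accepts any offer worth at least 0.98 times what the licensee would get by proposing next round; and vice versa.
This gives x = 80 − 0.98y and y = 80 − 0.64x, where x and y are each side's share when it proposes.
Hence (1 − 0.98·0.64)x = 80(1 − 0.98), i.e. 0.3728·x = 1.6.
x ≈ 4.2918; the licensee's share is 80 − x ≈ 75.7082.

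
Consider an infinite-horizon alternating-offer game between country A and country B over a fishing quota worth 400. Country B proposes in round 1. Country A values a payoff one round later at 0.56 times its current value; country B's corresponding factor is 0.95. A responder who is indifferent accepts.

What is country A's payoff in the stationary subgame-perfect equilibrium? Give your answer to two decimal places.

When country B proposes, country A accepts any offer worth at least 0.56 times what country A would get by proposing next round; and vice versa.
This gives x = 400 − 0.56y and y = 400 − 0.95x, where x and y are each side's share when it proposes.
Hence (1 − 0.56·0.95)x = 400(1 − 0.56), i.e. 0.468·x = 176.
x ≈ 376.0684; country A's share is 400 − x ≈ 23.9316.

23.93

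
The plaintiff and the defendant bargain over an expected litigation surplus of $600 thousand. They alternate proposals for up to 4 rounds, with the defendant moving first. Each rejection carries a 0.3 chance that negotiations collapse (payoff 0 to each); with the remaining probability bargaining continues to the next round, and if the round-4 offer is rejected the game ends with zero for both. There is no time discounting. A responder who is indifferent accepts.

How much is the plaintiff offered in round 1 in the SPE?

331.8

Round 4 (the plaintiff proposes): rejection yields 0 for the defendant; the plaintiff offers 0 and keeps 600.
Round 3 (the defendant proposes): rejecting gives the plaintiff an expected 0.7 × 600 = 420. The defendant offers 420 and keeps 600 − 420 = 180.
Round 2 (the plaintiff proposes): rejecting gives the defendant an expected 0.7 × 180 = 126; the plaintiff offers that and keeps 474.
Round 1 (the defendant proposes): rejecting gives the plaintiff an expected 0.7 × 474 = 331.8, so the defendant offers 331.8, keeping 268.2.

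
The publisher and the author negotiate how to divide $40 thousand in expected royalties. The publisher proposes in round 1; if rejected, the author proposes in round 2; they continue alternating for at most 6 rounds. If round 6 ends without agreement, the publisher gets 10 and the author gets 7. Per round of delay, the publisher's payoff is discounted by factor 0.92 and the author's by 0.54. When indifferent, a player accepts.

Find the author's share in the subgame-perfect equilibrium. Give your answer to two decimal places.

6.58

Round 6 (the author proposes): the publisher gets 10 if talks fail, so the author offers 10 and keeps 30.
Round 5 (the publisher proposes): the author can get 30 next round, worth 0.54 × 30 = 16.2 now, so the publisher offers 16.2, keeping 23.8.
Round 4 (the author proposes): the publisher can get 23.8 next round, worth 0.92 × 23.8 = 21.896 now, so the author offers 21.896, keeping 18.104.
Round 3 (the publisher proposes): the author can get 18.104 next round, worth 0.54 × 18.104 = 9.77616 now, so the publisher offers 9.77616, keeping 30.22384.
Round 2 (the author proposes): the publisher can get 30.22384 next round, worth 0.92 × 30.22384 = 27.8059328 now. The author offers 27.8059328 and keeps 40 − 27.8059328 = 12.1940672.
Round 1 (the publisher proposes): the author can get 12.1940672 next round, worth 0.54 × 12.1940672 = 6.584796288 now, so the publisher offers 6.584796288, keeping 33.415203712.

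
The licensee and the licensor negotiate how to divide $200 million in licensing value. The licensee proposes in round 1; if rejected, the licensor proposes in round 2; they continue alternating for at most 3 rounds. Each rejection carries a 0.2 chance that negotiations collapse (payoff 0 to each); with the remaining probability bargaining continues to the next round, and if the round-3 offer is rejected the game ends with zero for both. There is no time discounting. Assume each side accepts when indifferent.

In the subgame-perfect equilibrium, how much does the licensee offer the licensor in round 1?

Round 3 (the licensee proposes): the licensor will accept anything ≥ 0, so the licensee offers 0 and keeps 200.
Round 2 (the licensor proposes): rejecting gives the licensee an expected 0.8 × 200 = 160, so the licensor offers 160, keeping 40.
Round 1 (the licensee proposes): rejecting gives the licensor an expected 0.8 × 40 = 32. The licensee offers 32 and keeps 200 − 32 = 168.

32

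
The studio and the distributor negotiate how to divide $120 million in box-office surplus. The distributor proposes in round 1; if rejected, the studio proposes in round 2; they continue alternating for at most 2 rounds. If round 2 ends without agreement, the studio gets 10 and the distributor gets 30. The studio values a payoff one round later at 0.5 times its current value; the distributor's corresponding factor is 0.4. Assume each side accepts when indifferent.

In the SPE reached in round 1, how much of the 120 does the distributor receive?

Solve by backward induction from round 2.
Round 2 (the studio proposes): the distributor gets 30 if talks fail, so the studio offers 30 and keeps 90.
Round 1 (the distributor proposes): the studio can get 90 next round, worth 0.5 × 90 = 45 now, so the distributor offers 45, keeping 75.

75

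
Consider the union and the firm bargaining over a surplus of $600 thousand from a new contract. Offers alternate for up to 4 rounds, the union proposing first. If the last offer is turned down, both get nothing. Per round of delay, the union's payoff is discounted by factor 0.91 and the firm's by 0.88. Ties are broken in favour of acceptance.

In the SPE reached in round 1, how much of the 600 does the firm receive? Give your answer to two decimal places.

470.34

Round 4 (the firm proposes): rejection yields 0 for the union; the firm offers 0 and keeps 600.
Round 3 (the union proposes): the firm can get 600 next round, worth 0.88 × 600 = 528 now, so the union offers 528, keeping 72.
Round 2 (the firm proposes): the union can get 72 next round, worth 0.91 × 72 = 65.52 now; the firm offers that and keeps 534.48.
Round 1 (the union proposes): the firm can get 534.48 next round, worth 0.88 × 534.48 = 470.3424 now; the union offers that and keeps 129.6576.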